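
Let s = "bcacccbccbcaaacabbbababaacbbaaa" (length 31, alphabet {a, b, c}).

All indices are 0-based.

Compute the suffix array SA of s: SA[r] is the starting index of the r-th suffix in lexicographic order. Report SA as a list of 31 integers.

rank | idx | suffix
   0 |  30 | a
   1 |  29 | aa
   2 |  28 | aaa
   3 |  11 | aaacabbbababaacbbaaa
   4 |  12 | aacabbbababaacbbaaa
   5 |  23 | aacbbaaa
   6 |  21 | abaacbbaaa
   7 |  19 | ababaacbbaaa
   8 |  15 | abbbababaacbbaaa
   9 |  13 | acabbbababaacbbaaa
  10 |  24 | acbbaaa
  11 |   2 | acccbccbcaaacabbbababaacbbaaa
  12 |  27 | baaa
  13 |  22 | baacbbaaa
  14 |  20 | babaacbbaaa
  15 |  18 | bababaacbbaaa
  16 |  26 | bbaaa
  17 |  17 | bbababaacbbaaa
  18 |  16 | bbbababaacbbaaa
  19 |   9 | bcaaacabbbababaacbbaaa
  20 |   0 | bcacccbccbcaaacabbbababaacbbaaa
  21 |   6 | bccbcaaacabbbababaacbbaaa
  22 |  10 | caaacabbbababaacbbaaa
  23 |  14 | cabbbababaacbbaaa
  24 |   1 | cacccbccbcaaacabbbababaacbbaaa
  25 |  25 | cbbaaa
  26 |   8 | cbcaaacabbbababaacbbaaa
  27 |   5 | cbccbcaaacabbbababaacbbaaa
  28 |   7 | ccbcaaacabbbababaacbbaaa
  29 |   4 | ccbccbcaaacabbbababaacbbaaa
  30 |   3 | cccbccbcaaacabbbababaacbbaaa

[30, 29, 28, 11, 12, 23, 21, 19, 15, 13, 24, 2, 27, 22, 20, 18, 26, 17, 16, 9, 0, 6, 10, 14, 1, 25, 8, 5, 7, 4, 3]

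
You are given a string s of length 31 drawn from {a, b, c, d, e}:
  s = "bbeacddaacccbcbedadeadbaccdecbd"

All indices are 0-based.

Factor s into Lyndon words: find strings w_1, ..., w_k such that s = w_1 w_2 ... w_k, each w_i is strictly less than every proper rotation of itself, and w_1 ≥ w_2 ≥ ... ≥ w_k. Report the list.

emit factor 1: 'bbe' (i=0, period=3)
emit factor 2: 'acdd' (i=3, period=4)
emit factor 3: 'aacccbcbedadeadbaccdecbd' (i=7, period=24)

["bbe", "acdd", "aacccbcbedadeadbaccdecbd"]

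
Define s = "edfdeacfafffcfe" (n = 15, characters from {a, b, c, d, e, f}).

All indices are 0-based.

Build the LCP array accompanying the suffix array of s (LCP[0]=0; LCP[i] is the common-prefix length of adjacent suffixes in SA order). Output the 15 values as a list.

[0, 1, 0, 2, 0, 1, 0, 1, 1, 0, 1, 1, 1, 1, 2]

rank→(start, suffix):
  0 → (5, 'acfafffcfe')
  1 → (8, 'afffcfe')
  2 → (6, 'cfafffcfe')
  3 → (12, 'cfe')
  4 → (3, 'deacfafffcfe')
  5 → (1, 'dfdeacfafffcfe')
  6 → (14, 'e')
  7 → (4, 'eacfafffcfe')
  8 → (0, 'edfdeacfafffcfe')
  9 → (7, 'fafffcfe')
  10 → (11, 'fcfe')
  11 → (2, 'fdeacfafffcfe')
  12 → (13, 'fe')
  13 → (10, 'ffcfe')
  14 → (9, 'fffcfe')

SA = [5, 8, 6, 12, 3, 1, 14, 4, 0, 7, 11, 2, 13, 10, 9]
i: (SA[i-1],SA[i]) lcp shared
  1: (5,8) 1 'a'
  2: (8,6) 0 ''
  3: (6,12) 2 'cf'
  4: (12,3) 0 ''
  5: (3,1) 1 'd'
  6: (1,14) 0 ''
  7: (14,4) 1 'e'
  8: (4,0) 1 'e'
  9: (0,7) 0 ''
  10: (7,11) 1 'f'
  11: (11,2) 1 'f'
  12: (2,13) 1 'f'
  13: (13,10) 1 'f'
  14: (10,9) 2 'ff'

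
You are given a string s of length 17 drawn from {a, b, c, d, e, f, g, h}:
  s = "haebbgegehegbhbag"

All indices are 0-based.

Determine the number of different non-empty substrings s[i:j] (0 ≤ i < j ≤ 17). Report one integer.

rank | idx | suffix
   0 |   1 | aebbgegehegbhbag
   1 |  15 | ag
   2 |  14 | bag
   3 |   3 | bbgegehegbhbag
   4 |   4 | bgegehegbhbag
   5 |  12 | bhbag
   6 |   2 | ebbgegehegbhbag
   7 |  10 | egbhbag
   8 |   6 | egehegbhbag
   9 |   8 | ehegbhbag
  10 |  16 | g
  11 |  11 | gbhbag
  12 |   5 | gegehegbhbag
  13 |   7 | gehegbhbag
  14 |   0 | haebbgegehegbhbag
  15 |  13 | hbag
  16 |   9 | hegbhbag

SA = [1, 15, 14, 3, 4, 12, 2, 10, 6, 8, 16, 11, 5, 7, 0, 13, 9]
[i] adj suffixes → lcp
  [1] 1/15 → 1 ('a')
  [2] 15/14 → 0 ('')
  [3] 14/3 → 1 ('b')
  [4] 3/4 → 1 ('b')
  [5] 4/12 → 1 ('b')
  [6] 12/2 → 0 ('')
  [7] 2/10 → 1 ('e')
  [8] 10/6 → 2 ('eg')
  [9] 6/8 → 1 ('e')
  [10] 8/16 → 0 ('')
  [11] 16/11 → 1 ('g')
  [12] 11/5 → 1 ('g')
  [13] 5/7 → 2 ('ge')
  [14] 7/0 → 0 ('')
  [15] 0/13 → 1 ('h')
  [16] 13/9 → 1 ('h')

n(n+1)/2 = 17·18/2 = 153
Σ LCP = 0 + 1 + 0 + 1 + 1 + 1 + 0 + 1 + 2 + 1 + 0 + 1 + 1 + 2 + 0 + 1 + 1 = 14
distinct = 153 − 14 = 139

139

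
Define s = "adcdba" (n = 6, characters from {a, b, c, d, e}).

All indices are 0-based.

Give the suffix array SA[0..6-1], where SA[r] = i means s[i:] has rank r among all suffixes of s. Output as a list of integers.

rank | idx | suffix
   0 |   5 | a
   1 |   0 | adcdba
   2 |   4 | ba
   3 |   2 | cdba
   4 |   3 | dba
   5 |   1 | dcdba

[5, 0, 4, 2, 3, 1]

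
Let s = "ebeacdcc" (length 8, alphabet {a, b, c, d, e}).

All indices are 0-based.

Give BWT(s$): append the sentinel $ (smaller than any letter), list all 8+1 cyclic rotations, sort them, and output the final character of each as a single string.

ceecdacb$

rank  rotation   last
    0  $ebeacdcc  c
    1  acdcc$ebe  e
    2  beacdcc$e  e
    3  c$ebeacdc  c
    4  cc$ebeacd  d
    5  cdcc$ebea  a
    6  dcc$ebeac  c
    7  eacdcc$eb  b
    8  ebeacdcc$  $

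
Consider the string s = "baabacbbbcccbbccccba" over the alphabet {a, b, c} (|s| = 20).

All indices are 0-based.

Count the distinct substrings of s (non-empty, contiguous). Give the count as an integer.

172

rank→(start, suffix):
  0 → (19, 'a')
  1 → (1, 'aabacbbbcccbbccccba')
  2 → (2, 'abacbbbcccbbccccba')
  3 → (4, 'acbbbcccbbccccba')
  4 → (18, 'ba')
  5 → (0, 'baabacbbbcccbbccccba')
  6 → (3, 'bacbbbcccbbccccba')
  7 → (6, 'bbbcccbbccccba')
  8 → (7, 'bbcccbbccccba')
  9 → (12, 'bbccccba')
  10 → (8, 'bcccbbccccba')
  11 → (13, 'bccccba')
  12 → (17, 'cba')
  13 → (5, 'cbbbcccbbccccba')
  14 → (11, 'cbbccccba')
  15 → (16, 'ccba')
  16 → (10, 'ccbbccccba')
  17 → (15, 'cccba')
  18 → (9, 'cccbbccccba')
  19 → (14, 'ccccba')

SA = [19, 1, 2, 4, 18, 0, 3, 6, 7, 12, 8, 13, 17, 5, 11, 16, 10, 15, 9, 14]
[i] adj suffixes → lcp
  [1] 19/1 → 1 ('a')
  [2] 1/2 → 1 ('a')
  [3] 2/4 → 1 ('a')
  [4] 4/18 → 0 ('')
  [5] 18/0 → 2 ('ba')
  [6] 0/3 → 2 ('ba')
  [7] 3/6 → 1 ('b')
  [8] 6/7 → 2 ('bb')
  [9] 7/12 → 5 ('bbccc')
  [10] 12/8 → 1 ('b')
  [11] 8/13 → 4 ('bccc')
  [12] 13/17 → 0 ('')
  [13] 17/5 → 2 ('cb')
  [14] 5/11 → 3 ('cbb')
  [15] 11/16 → 1 ('c')
  [16] 16/10 → 3 ('ccb')
  [17] 10/15 → 2 ('cc')
  [18] 15/9 → 4 ('cccb')
  [19] 9/14 → 3 ('ccc')

n(n+1)/2 = 20·21/2 = 210
Σ LCP = 0 + 1 + 1 + 1 + 0 + 2 + 2 + 1 + 2 + 5 + 1 + 4 + 0 + 2 + 3 + 1 + 3 + 2 + 4 + 3 = 38
distinct = 210 − 38 = 172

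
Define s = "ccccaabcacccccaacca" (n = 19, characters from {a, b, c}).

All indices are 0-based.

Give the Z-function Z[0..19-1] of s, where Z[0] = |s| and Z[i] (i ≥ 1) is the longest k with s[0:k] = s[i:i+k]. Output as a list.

Z[0]=19
i=1: fresh scan; Z[1]=3 grow→box=[1,4)
i=2: min(r-i=2, Z[1]=3)=2; Z[2]=2
i=3: min(r-i=1, Z[2]=2)=1; Z[3]=1
i=4: fresh scan; Z[4]=0
i=5: fresh scan; Z[5]=0
i=6: fresh scan; Z[6]=0
i=7: fresh scan; Z[7]=1 grow→box=[7,8)
i=8: fresh scan; Z[8]=0
i=9: fresh scan; Z[9]=4 grow→box=[9,13)
i=10: min(r-i=3, Z[1]=3)=3; Z[10]=6 grow→box=[10,16)
i=11: min(r-i=5, Z[1]=3)=3; Z[11]=3
i=12: min(r-i=4, Z[2]=2)=2; Z[12]=2
i=13: min(r-i=3, Z[3]=1)=1; Z[13]=1
i=14: min(r-i=2, Z[4]=0)=0; Z[14]=0
i=15: min(r-i=1, Z[5]=0)=0; Z[15]=0
i=16: fresh scan; Z[16]=2 grow→box=[16,18)
i=17: min(r-i=1, Z[1]=3)=1; Z[17]=1
i=18: fresh scan; Z[18]=0

[19, 3, 2, 1, 0, 0, 0, 1, 0, 4, 6, 3, 2, 1, 0, 0, 2, 1, 0]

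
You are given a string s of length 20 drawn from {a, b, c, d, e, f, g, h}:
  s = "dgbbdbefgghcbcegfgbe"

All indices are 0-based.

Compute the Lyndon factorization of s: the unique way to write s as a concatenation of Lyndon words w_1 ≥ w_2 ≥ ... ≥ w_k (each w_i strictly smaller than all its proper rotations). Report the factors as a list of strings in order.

["dg", "bbdbefgghcbcegfgbe"]

emit factor 1: 'dg' (i=0, period=2)
emit factor 2: 'bbdbefgghcbcegfgbe' (i=2, period=18)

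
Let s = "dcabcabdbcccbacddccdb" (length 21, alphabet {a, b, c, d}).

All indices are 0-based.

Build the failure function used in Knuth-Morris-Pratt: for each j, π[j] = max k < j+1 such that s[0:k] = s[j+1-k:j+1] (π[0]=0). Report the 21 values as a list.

[0, 0, 0, 0, 0, 0, 0, 1, 0, 0, 0, 0, 0, 0, 0, 1, 1, 2, 0, 1, 0]

π[0] = 0
j=1 s[j]='c': π[1]=0 (border '')
j=2 s[j]='a': π[2]=0 (border '')
j=3 s[j]='b': π[3]=0 (border '')
j=4 s[j]='c': π[4]=0 (border '')
j=5 s[j]='a': π[5]=0 (border '')
j=6 s[j]='b': π[6]=0 (border '')
j=7 s[j]='d': π[7]=1 (border 'd')
j=8 s[j]='b': k: 1→0; π[8]=0 (border '')
j=9 s[j]='c': π[9]=0 (border '')
j=10 s[j]='c': π[10]=0 (border '')
j=11 s[j]='c': π[11]=0 (border '')
j=12 s[j]='b': π[12]=0 (border '')
j=13 s[j]='a': π[13]=0 (border '')
j=14 s[j]='c': π[14]=0 (border '')
j=15 s[j]='d': π[15]=1 (border 'd')
j=16 s[j]='d': k: 1→0; π[16]=1 (border 'd')
j=17 s[j]='c': π[17]=2 (border 'dc')
j=18 s[j]='c': k: 2→0; π[18]=0 (border '')
j=19 s[j]='d': π[19]=1 (border 'd')
j=20 s[j]='b': k: 1→0; π[20]=0 (border '')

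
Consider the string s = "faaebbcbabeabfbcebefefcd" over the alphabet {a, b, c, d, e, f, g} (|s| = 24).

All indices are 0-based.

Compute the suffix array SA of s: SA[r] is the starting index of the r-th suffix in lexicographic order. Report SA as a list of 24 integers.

rank | idx | suffix
   0 |   1 | aaebbcbabeabfbcebefefcd
   1 |   8 | abeabfbcebefefcd
   2 |  11 | abfbcebefefcd
   3 |   2 | aebbcbabeabfbcebefefcd
   4 |   7 | babeabfbcebefefcd
   5 |   4 | bbcbabeabfbcebefefcd
   6 |   5 | bcbabeabfbcebefefcd
   7 |  14 | bcebefefcd
   8 |   9 | beabfbcebefefcd
   9 |  17 | befefcd
  10 |  12 | bfbcebefefcd
  11 |   6 | cbabeabfbcebefefcd
  12 |  22 | cd
  13 |  15 | cebefefcd
  14 |  23 | d
  15 |  10 | eabfbcebefefcd
  16 |   3 | ebbcbabeabfbcebefefcd
  17 |  16 | ebefefcd
  18 |  20 | efcd
  19 |  18 | efefcd
  20 |   0 | faaebbcbabeabfbcebefefcd
  21 |  13 | fbcebefefcd
  22 |  21 | fcd
  23 |  19 | fefcd

[1, 8, 11, 2, 7, 4, 5, 14, 9, 17, 12, 6, 22, 15, 23, 10, 3, 16, 20, 18, 0, 13, 21, 19]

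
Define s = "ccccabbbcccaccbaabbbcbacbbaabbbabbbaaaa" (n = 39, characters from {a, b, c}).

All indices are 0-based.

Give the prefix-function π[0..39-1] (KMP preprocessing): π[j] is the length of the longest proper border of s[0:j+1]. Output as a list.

π[0] = 0
j=1 s[j]='c': π[1]=1 (border 'c')
j=2 s[j]='c': π[2]=2 (border 'cc')
j=3 s[j]='c': π[3]=3 (border 'ccc')
j=4 s[j]='a': k: 3→2→1→0; π[4]=0 (border '')
j=5 s[j]='b': π[5]=0 (border '')
j=6 s[j]='b': π[6]=0 (border '')
j=7 s[j]='b': π[7]=0 (border '')
j=8 s[j]='c': π[8]=1 (border 'c')
j=9 s[j]='c': π[9]=2 (border 'cc')
j=10 s[j]='c': π[10]=3 (border 'ccc')
j=11 s[j]='a': k: 3→2→1→0; π[11]=0 (border '')
j=12 s[j]='c': π[12]=1 (border 'c')
j=13 s[j]='c': π[13]=2 (border 'cc')
j=14 s[j]='b': k: 2→1→0; π[14]=0 (border '')
j=15 s[j]='a': π[15]=0 (border '')
j=16 s[j]='a': π[16]=0 (border '')
j=17 s[j]='b': π[17]=0 (border '')
j=18 s[j]='b': π[18]=0 (border '')
j=19 s[j]='b': π[19]=0 (border '')
j=20 s[j]='c': π[20]=1 (border 'c')
j=21 s[j]='b': k: 1→0; π[21]=0 (border '')
j=22 s[j]='a': π[22]=0 (border '')
j=23 s[j]='c': π[23]=1 (border 'c')
j=24 s[j]='b': k: 1→0; π[24]=0 (border '')
j=25 s[j]='b': π[25]=0 (border '')
j=26 s[j]='a': π[26]=0 (border '')
j=27 s[j]='a': π[27]=0 (border '')
j=28 s[j]='b': π[28]=0 (border '')
j=29 s[j]='b': π[29]=0 (border '')
j=30 s[j]='b': π[30]=0 (border '')
j=31 s[j]='a': π[31]=0 (border '')
j=32 s[j]='b': π[32]=0 (border '')
j=33 s[j]='b': π[33]=0 (border '')
j=34 s[j]='b': π[34]=0 (border '')
j=35 s[j]='a': π[35]=0 (border '')
j=36 s[j]='a': π[36]=0 (border '')
j=37 s[j]='a': π[37]=0 (border '')
j=38 s[j]='a': π[38]=0 (border '')

[0, 1, 2, 3, 0, 0, 0, 0, 1, 2, 3, 0, 1, 2, 0, 0, 0, 0, 0, 0, 1, 0, 0, 1, 0, 0, 0, 0, 0, 0, 0, 0, 0, 0, 0, 0, 0, 0, 0]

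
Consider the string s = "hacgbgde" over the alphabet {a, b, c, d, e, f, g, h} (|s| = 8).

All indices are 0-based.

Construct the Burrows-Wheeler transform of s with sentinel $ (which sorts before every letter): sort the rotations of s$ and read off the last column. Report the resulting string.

rank  rotation   last
    0  $hacgbgde  e
    1  acgbgde$h  h
    2  bgde$hacg  g
    3  cgbgde$ha  a
    4  de$hacgbg  g
    5  e$hacgbgd  d
    6  gbgde$hac  c
    7  gde$hacgb  b
    8  hacgbgde$  $

ehgagdcb$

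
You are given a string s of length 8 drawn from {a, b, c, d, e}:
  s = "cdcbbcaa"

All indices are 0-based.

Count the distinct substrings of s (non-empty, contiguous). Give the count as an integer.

rank→(start, suffix):
  0 → (7, 'a')
  1 → (6, 'aa')
  2 → (3, 'bbcaa')
  3 → (4, 'bcaa')
  4 → (5, 'caa')
  5 → (2, 'cbbcaa')
  6 → (0, 'cdcbbcaa')
  7 → (1, 'dcbbcaa')

SA = [7, 6, 3, 4, 5, 2, 0, 1]
[i] adj suffixes → lcp
  [1] 7/6 → 1 ('a')
  [2] 6/3 → 0 ('')
  [3] 3/4 → 1 ('b')
  [4] 4/5 → 0 ('')
  [5] 5/2 → 1 ('c')
  [6] 2/0 → 1 ('c')
  [7] 0/1 → 0 ('')

n(n+1)/2 = 8·9/2 = 36
Σ LCP = 0 + 1 + 0 + 1 + 0 + 1 + 1 + 0 = 4
distinct = 36 − 4 = 32

32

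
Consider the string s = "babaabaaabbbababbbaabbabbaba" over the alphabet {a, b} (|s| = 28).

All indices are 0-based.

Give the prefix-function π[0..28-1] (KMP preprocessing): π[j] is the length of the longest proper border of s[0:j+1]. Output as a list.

[0, 0, 1, 2, 0, 1, 2, 0, 0, 1, 1, 1, 2, 3, 4, 3, 1, 1, 2, 0, 1, 1, 2, 3, 1, 2, 3, 4]

π[0] = 0
j=1 s[j]='a': π[1]=0 (border '')
j=2 s[j]='b': π[2]=1 (border 'b')
j=3 s[j]='a': π[3]=2 (border 'ba')
j=4 s[j]='a': k: 2→0; π[4]=0 (border '')
j=5 s[j]='b': π[5]=1 (border 'b')
j=6 s[j]='a': π[6]=2 (border 'ba')
j=7 s[j]='a': k: 2→0; π[7]=0 (border '')
j=8 s[j]='a': π[8]=0 (border '')
j=9 s[j]='b': π[9]=1 (border 'b')
j=10 s[j]='b': k: 1→0; π[10]=1 (border 'b')
j=11 s[j]='b': k: 1→0; π[11]=1 (border 'b')
j=12 s[j]='a': π[12]=2 (border 'ba')
j=13 s[j]='b': π[13]=3 (border 'bab')
j=14 s[j]='a': π[14]=4 (border 'baba')
j=15 s[j]='b': k: 4→2; π[15]=3 (border 'bab')
j=16 s[j]='b': k: 3→1→0; π[16]=1 (border 'b')
j=17 s[j]='b': k: 1→0; π[17]=1 (border 'b')
j=18 s[j]='a': π[18]=2 (border 'ba')
j=19 s[j]='a': k: 2→0; π[19]=0 (border '')
j=20 s[j]='b': π[20]=1 (border 'b')
j=21 s[j]='b': k: 1→0; π[21]=1 (border 'b')
j=22 s[j]='a': π[22]=2 (border 'ba')
j=23 s[j]='b': π[23]=3 (border 'bab')
j=24 s[j]='b': k: 3→1→0; π[24]=1 (border 'b')
j=25 s[j]='a': π[25]=2 (border 'ba')
j=26 s[j]='b': π[26]=3 (border 'bab')
j=27 s[j]='a': π[27]=4 (border 'baba')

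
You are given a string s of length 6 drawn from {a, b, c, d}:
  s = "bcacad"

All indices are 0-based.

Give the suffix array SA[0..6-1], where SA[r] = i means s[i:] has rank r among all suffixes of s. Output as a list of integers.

sorted suffixes:
  #0 SA[0]=2  'acad'
  #1 SA[1]=4  'ad'
  #2 SA[2]=0  'bcacad'
  #3 SA[3]=1  'cacad'
  #4 SA[4]=3  'cad'
  #5 SA[5]=5  'd'

[2, 4, 0, 1, 3, 5]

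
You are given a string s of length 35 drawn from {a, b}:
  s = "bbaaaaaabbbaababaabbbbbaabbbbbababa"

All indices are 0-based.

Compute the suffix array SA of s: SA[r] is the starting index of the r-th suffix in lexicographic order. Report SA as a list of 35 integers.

rank→(start, suffix):
  0 → (34, 'a')
  1 → (2, 'aaaaaabbbaababaabbbbbaabbbbbababa')
  2 → (3, 'aaaaabbbaababaabbbbbaabbbbbababa')
  3 → (4, 'aaaabbbaababaabbbbbaabbbbbababa')
  4 → (5, 'aaabbbaababaabbbbbaabbbbbababa')
  5 → (11, 'aababaabbbbbaabbbbbababa')
  6 → (6, 'aabbbaababaabbbbbaabbbbbababa')
  7 → (16, 'aabbbbbaabbbbbababa')
  8 → (23, 'aabbbbbababa')
  9 → (32, 'aba')
  10 → (14, 'abaabbbbbaabbbbbababa')
  11 → (30, 'ababa')
  12 → (12, 'ababaabbbbbaabbbbbababa')
  13 → (7, 'abbbaababaabbbbbaabbbbbababa')
  14 → (17, 'abbbbbaabbbbbababa')
  15 → (24, 'abbbbbababa')
  16 → (33, 'ba')
  17 → (1, 'baaaaaabbbaababaabbbbbaabbbbbababa')
  18 → (10, 'baababaabbbbbaabbbbbababa')
  19 → (15, 'baabbbbbaabbbbbababa')
  20 → (22, 'baabbbbbababa')
  21 → (31, 'baba')
  22 → (13, 'babaabbbbbaabbbbbababa')
  23 → (29, 'bababa')
  24 → (0, 'bbaaaaaabbbaababaabbbbbaabbbbbababa')
  25 → (9, 'bbaababaabbbbbaabbbbbababa')
  26 → (21, 'bbaabbbbbababa')
  27 → (28, 'bbababa')
  28 → (8, 'bbbaababaabbbbbaabbbbbababa')
  29 → (20, 'bbbaabbbbbababa')
  30 → (27, 'bbbababa')
  31 → (19, 'bbbbaabbbbbababa')
  32 → (26, 'bbbbababa')
  33 → (18, 'bbbbbaabbbbbababa')
  34 → (25, 'bbbbbababa')

[34, 2, 3, 4, 5, 11, 6, 16, 23, 32, 14, 30, 12, 7, 17, 24, 33, 1, 10, 15, 22, 31, 13, 29, 0, 9, 21, 28, 8, 20, 27, 19, 26, 18, 25]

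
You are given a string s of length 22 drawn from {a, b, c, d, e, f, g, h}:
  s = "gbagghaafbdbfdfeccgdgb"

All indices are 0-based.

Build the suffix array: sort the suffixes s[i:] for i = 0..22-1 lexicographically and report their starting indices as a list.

rank | idx | suffix
   0 |   6 | aafbdbfdfeccgdgb
   1 |   7 | afbdbfdfeccgdgb
   2 |   2 | agghaafbdbfdfeccgdgb
   3 |  21 | b
   4 |   1 | bagghaafbdbfdfeccgdgb
   5 |   9 | bdbfdfeccgdgb
   6 |  11 | bfdfeccgdgb
   7 |  16 | ccgdgb
   8 |  17 | cgdgb
   9 |  10 | dbfdfeccgdgb
  10 |  13 | dfeccgdgb
  11 |  19 | dgb
  12 |  15 | eccgdgb
  13 |   8 | fbdbfdfeccgdgb
  14 |  12 | fdfeccgdgb
  15 |  14 | feccgdgb
  16 |  20 | gb
  17 |   0 | gbagghaafbdbfdfeccgdgb
  18 |  18 | gdgb
  19 |   3 | gghaafbdbfdfeccgdgb
  20 |   4 | ghaafbdbfdfeccgdgb
  21 |   5 | haafbdbfdfeccgdgb

[6, 7, 2, 21, 1, 9, 11, 16, 17, 10, 13, 19, 15, 8, 12, 14, 20, 0, 18, 3, 4, 5]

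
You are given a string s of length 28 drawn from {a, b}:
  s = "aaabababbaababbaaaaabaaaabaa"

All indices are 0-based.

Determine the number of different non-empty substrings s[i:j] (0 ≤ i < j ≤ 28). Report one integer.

309

rank→(start, suffix):
  0 → (27, 'a')
  1 → (26, 'aa')
  2 → (15, 'aaaaabaaaabaa')
  3 → (21, 'aaaabaa')
  4 → (16, 'aaaabaaaabaa')
  5 → (22, 'aaabaa')
  6 → (17, 'aaabaaaabaa')
  7 → (0, 'aaabababbaababbaaaaabaaaabaa')
  8 → (23, 'aabaa')
  9 → (18, 'aabaaaabaa')
  10 → (1, 'aabababbaababbaaaaabaaaabaa')
  11 → (9, 'aababbaaaaabaaaabaa')
  12 → (24, 'abaa')
  13 → (19, 'abaaaabaa')
  14 → (2, 'abababbaababbaaaaabaaaabaa')
  15 → (10, 'ababbaaaaabaaaabaa')
  16 → (4, 'ababbaababbaaaaabaaaabaa')
  17 → (12, 'abbaaaaabaaaabaa')
  18 → (6, 'abbaababbaaaaabaaaabaa')
  19 → (25, 'baa')
  20 → (14, 'baaaaabaaaabaa')
  21 → (20, 'baaaabaa')
  22 → (8, 'baababbaaaaabaaaabaa')
  23 → (3, 'bababbaababbaaaaabaaaabaa')
  24 → (11, 'babbaaaaabaaaabaa')
  25 → (5, 'babbaababbaaaaabaaaabaa')
  26 → (13, 'bbaaaaabaaaabaa')
  27 → (7, 'bbaababbaaaaabaaaabaa')

SA = [27, 26, 15, 21, 16, 22, 17, 0, 23, 18, 1, 9, 24, 19, 2, 10, 4, 12, 6, 25, 14, 20, 8, 3, 11, 5, 13, 7]
i: (SA[i-1],SA[i]) lcp shared
  1: (27,26) 1 'a'
  2: (26,15) 2 'aa'
  3: (15,21) 4 'aaaa'
  4: (21,16) 7 'aaaabaa'
  5: (16,22) 3 'aaa'
  6: (22,17) 6 'aaabaa'
  7: (17,0) 5 'aaaba'
  8: (0,23) 2 'aa'
  9: (23,18) 5 'aabaa'
  10: (18,1) 4 'aaba'
  11: (1,9) 5 'aabab'
  12: (9,24) 1 'a'
  13: (24,19) 4 'abaa'
  14: (19,2) 3 'aba'
  15: (2,10) 4 'abab'
  16: (10,4) 7 'ababbaa'
  17: (4,12) 2 'ab'
  18: (12,6) 5 'abbaa'
  19: (6,25) 0 ''
  20: (25,14) 3 'baa'
  21: (14,20) 5 'baaaa'
  22: (20,8) 3 'baa'
  23: (8,3) 2 'ba'
  24: (3,11) 3 'bab'
  25: (11,5) 6 'babbaa'
  26: (5,13) 1 'b'
  27: (13,7) 4 'bbaa'

n(n+1)/2 = 28·29/2 = 406
Σ LCP = 0 + 1 + 2 + 4 + 7 + 3 + 6 + 5 + 2 + 5 + 4 + 5 + 1 + 4 + 3 + 4 + 7 + 2 + 5 + 0 + 3 + 5 + 3 + 2 + 3 + 6 + 1 + 4 = 97
distinct = 406 − 97 = 309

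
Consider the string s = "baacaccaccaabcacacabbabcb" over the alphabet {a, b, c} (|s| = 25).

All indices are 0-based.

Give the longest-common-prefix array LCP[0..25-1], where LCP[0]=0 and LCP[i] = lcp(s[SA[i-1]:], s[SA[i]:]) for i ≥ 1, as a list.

rank | idx | suffix
   0 |  10 | aabcacacabbabcb
   1 |   1 | aacaccaccaabcacacabbabcb
   2 |  18 | abbabcb
   3 |  11 | abcacacabbabcb
   4 |  21 | abcb
   5 |  16 | acabbabcb
   6 |  14 | acacabbabcb
   7 |   2 | acaccaccaabcacacabbabcb
   8 |   7 | accaabcacacabbabcb
   9 |   4 | accaccaabcacacabbabcb
  10 |  24 | b
  11 |   0 | baacaccaccaabcacacabbabcb
  12 |  20 | babcb
  13 |  19 | bbabcb
  14 |  12 | bcacacabbabcb
  15 |  22 | bcb
  16 |   9 | caabcacacabbabcb
  17 |  17 | cabbabcb
  18 |  15 | cacabbabcb
  19 |  13 | cacacabbabcb
  20 |   6 | caccaabcacacabbabcb
  21 |   3 | caccaccaabcacacabbabcb
  22 |  23 | cb
  23 |   8 | ccaabcacacabbabcb
  24 |   5 | ccaccaabcacacabbabcb

SA = [10, 1, 18, 11, 21, 16, 14, 2, 7, 4, 24, 0, 20, 19, 12, 22, 9, 17, 15, 13, 6, 3, 23, 8, 5]
[i] adj suffixes → lcp
  [1] 10/1 → 2 ('aa')
  [2] 1/18 → 1 ('a')
  [3] 18/11 → 2 ('ab')
  [4] 11/21 → 3 ('abc')
  [5] 21/16 → 1 ('a')
  [6] 16/14 → 3 ('aca')
  [7] 14/2 → 4 ('acac')
  [8] 2/7 → 2 ('ac')
  [9] 7/4 → 4 ('acca')
  [10] 4/24 → 0 ('')
  [11] 24/0 → 1 ('b')
  [12] 0/20 → 2 ('ba')
  [13] 20/19 → 1 ('b')
  [14] 19/12 → 1 ('b')
  [15] 12/22 → 2 ('bc')
  [16] 22/9 → 0 ('')
  [17] 9/17 → 2 ('ca')
  [18] 17/15 → 2 ('ca')
  [19] 15/13 → 4 ('caca')
  [20] 13/6 → 3 ('cac')
  [21] 6/3 → 5 ('cacca')
  [22] 3/23 → 1 ('c')
  [23] 23/8 → 1 ('c')
  [24] 8/5 → 3 ('cca')

[0, 2, 1, 2, 3, 1, 3, 4, 2, 4, 0, 1, 2, 1, 1, 2, 0, 2, 2, 4, 3, 5, 1, 1, 3]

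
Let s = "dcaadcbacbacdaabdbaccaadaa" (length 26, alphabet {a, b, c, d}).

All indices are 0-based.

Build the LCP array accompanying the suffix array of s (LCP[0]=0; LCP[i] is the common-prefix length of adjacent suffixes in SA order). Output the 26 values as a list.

[0, 1, 2, 2, 3, 1, 1, 2, 2, 1, 2, 0, 3, 3, 1, 0, 4, 1, 4, 1, 1, 0, 3, 1, 1, 2]

sorted suffixes:
  #0 SA[0]=25  'a'
  #1 SA[1]=24  'aa'
  #2 SA[2]=13  'aabdbaccaadaa'
  #3 SA[3]=21  'aadaa'
  #4 SA[4]=2  'aadcbacbacdaabdbaccaadaa'
  #5 SA[5]=14  'abdbaccaadaa'
  #6 SA[6]=7  'acbacdaabdbaccaadaa'
  #7 SA[7]=18  'accaadaa'
  #8 SA[8]=10  'acdaabdbaccaadaa'
  #9 SA[9]=22  'adaa'
  #10 SA[10]=3  'adcbacbacdaabdbaccaadaa'
  #11 SA[11]=6  'bacbacdaabdbaccaadaa'
  #12 SA[12]=17  'baccaadaa'
  #13 SA[13]=9  'bacdaabdbaccaadaa'
  #14 SA[14]=15  'bdbaccaadaa'
  #15 SA[15]=20  'caadaa'
  #16 SA[16]=1  'caadcbacbacdaabdbaccaadaa'
  #17 SA[17]=5  'cbacbacdaabdbaccaadaa'
  #18 SA[18]=8  'cbacdaabdbaccaadaa'
  #19 SA[19]=19  'ccaadaa'
  #20 SA[20]=11  'cdaabdbaccaadaa'
  #21 SA[21]=23  'daa'
  #22 SA[22]=12  'daabdbaccaadaa'
  #23 SA[23]=16  'dbaccaadaa'
  #24 SA[24]=0  'dcaadcbacbacdaabdbaccaadaa'
  #25 SA[25]=4  'dcbacbacdaabdbaccaadaa'

SA = [25, 24, 13, 21, 2, 14, 7, 18, 10, 22, 3, 6, 17, 9, 15, 20, 1, 5, 8, 19, 11, 23, 12, 16, 0, 4]
rank  pair      lcp
   1  s[25:],s[24:]  1  'a'
   2  s[24:],s[13:]  2  'aa'
   3  s[13:],s[21:]  2  'aa'
   4  s[21:],s[2:]  3  'aad'
   5  s[2:],s[14:]  1  'a'
   6  s[14:],s[7:]  1  'a'
   7  s[7:],s[18:]  2  'ac'
   8  s[18:],s[10:]  2  'ac'
   9  s[10:],s[22:]  1  'a'
  10  s[22:],s[3:]  2  'ad'
  11  s[3:],s[6:]  0  ''
  12  s[6:],s[17:]  3  'bac'
  13  s[17:],s[9:]  3  'bac'
  14  s[9:],s[15:]  1  'b'
  15  s[15:],s[20:]  0  ''
  16  s[20:],s[1:]  4  'caad'
  17  s[1:],s[5:]  1  'c'
  18  s[5:],s[8:]  4  'cbac'
  19  s[8:],s[19:]  1  'c'
  20  s[19:],s[11:]  1  'c'
  21  s[11:],s[23:]  0  ''
  22  s[23:],s[12:]  3  'daa'
  23  s[12:],s[16:]  1  'd'
  24  s[16:],s[0:]  1  'd'
  25  s[0:],s[4:]  2  'dc'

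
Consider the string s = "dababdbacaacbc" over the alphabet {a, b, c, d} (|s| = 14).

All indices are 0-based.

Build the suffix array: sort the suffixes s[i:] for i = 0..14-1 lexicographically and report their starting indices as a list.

[9, 1, 3, 7, 10, 2, 6, 12, 4, 13, 8, 11, 0, 5]

rank→(start, suffix):
  0 → (9, 'aacbc')
  1 → (1, 'ababdbacaacbc')
  2 → (3, 'abdbacaacbc')
  3 → (7, 'acaacbc')
  4 → (10, 'acbc')
  5 → (2, 'babdbacaacbc')
  6 → (6, 'bacaacbc')
  7 → (12, 'bc')
  8 → (4, 'bdbacaacbc')
  9 → (13, 'c')
  10 → (8, 'caacbc')
  11 → (11, 'cbc')
  12 → (0, 'dababdbacaacbc')
  13 → (5, 'dbacaacbc')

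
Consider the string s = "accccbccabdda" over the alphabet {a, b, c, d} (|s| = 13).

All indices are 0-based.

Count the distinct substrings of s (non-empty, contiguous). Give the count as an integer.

78

sorted suffixes:
  #0 SA[0]=12  'a'
  #1 SA[1]=8  'abdda'
  #2 SA[2]=0  'accccbccabdda'
  #3 SA[3]=5  'bccabdda'
  #4 SA[4]=9  'bdda'
  #5 SA[5]=7  'cabdda'
  #6 SA[6]=4  'cbccabdda'
  #7 SA[7]=6  'ccabdda'
  #8 SA[8]=3  'ccbccabdda'
  #9 SA[9]=2  'cccbccabdda'
  #10 SA[10]=1  'ccccbccabdda'
  #11 SA[11]=11  'da'
  #12 SA[12]=10  'dda'

SA = [12, 8, 0, 5, 9, 7, 4, 6, 3, 2, 1, 11, 10]
[i] adj suffixes → lcp
  [1] 12/8 → 1 ('a')
  [2] 8/0 → 1 ('a')
  [3] 0/5 → 0 ('')
  [4] 5/9 → 1 ('b')
  [5] 9/7 → 0 ('')
  [6] 7/4 → 1 ('c')
  [7] 4/6 → 1 ('c')
  [8] 6/3 → 2 ('cc')
  [9] 3/2 → 2 ('cc')
  [10] 2/1 → 3 ('ccc')
  [11] 1/11 → 0 ('')
  [12] 11/10 → 1 ('d')

n(n+1)/2 = 13·14/2 = 91
Σ LCP = 0 + 1 + 1 + 0 + 1 + 0 + 1 + 1 + 2 + 2 + 3 + 0 + 1 = 13
distinct = 91 − 13 = 78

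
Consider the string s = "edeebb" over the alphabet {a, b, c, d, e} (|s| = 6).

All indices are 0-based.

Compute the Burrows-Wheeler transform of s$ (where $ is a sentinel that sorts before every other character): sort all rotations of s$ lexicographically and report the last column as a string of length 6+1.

rank  rotation last
    0  $edeebb  b
    1  b$edeeb  b
    2  bb$edee  e
    3  deebb$e  e
    4  ebb$ede  e
    5  edeebb$  $
    6  eebb$ed  d

bbeee$d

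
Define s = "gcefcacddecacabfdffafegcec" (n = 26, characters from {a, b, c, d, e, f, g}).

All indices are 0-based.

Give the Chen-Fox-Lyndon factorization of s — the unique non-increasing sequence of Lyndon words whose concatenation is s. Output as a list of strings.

["g", "cef", "c", "acddec", "ac", "abfdffafegcec"]

emit factor 1: 'g' (i=0, period=1)
emit factor 2: 'cef' (i=1, period=3)
emit factor 3: 'c' (i=4, period=1)
emit factor 4: 'acddec' (i=5, period=6)
emit factor 5: 'ac' (i=11, period=2)
emit factor 6: 'abfdffafegcec' (i=13, period=13)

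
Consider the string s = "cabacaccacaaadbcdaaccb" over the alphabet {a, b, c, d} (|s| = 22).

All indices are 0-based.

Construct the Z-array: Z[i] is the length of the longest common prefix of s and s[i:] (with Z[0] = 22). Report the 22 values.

Z[0]=22
i=1: outside box; Z[1]=0
i=2: outside box; Z[2]=0
i=3: outside box; Z[3]=0
i=4: outside box; Z[4]=2 extend→box=[4,6)
i=5: min(r-i=1, Z[1]=0)=0; Z[5]=0
i=6: outside box; Z[6]=1 extend→box=[6,7)
i=7: outside box; Z[7]=2 extend→box=[7,9)
i=8: min(r-i=1, Z[1]=0)=0; Z[8]=0
i=9: outside box; Z[9]=2 extend→box=[9,11)
i=10: min(r-i=1, Z[1]=0)=0; Z[10]=0
i=11: outside box; Z[11]=0
i=12: outside box; Z[12]=0
i=13: outside box; Z[13]=0
i=14: outside box; Z[14]=0
i=15: outside box; Z[15]=1 extend→box=[15,16)
i=16: outside box; Z[16]=0
i=17: outside box; Z[17]=0
i=18: outside box; Z[18]=0
i=19: outside box; Z[19]=1 extend→box=[19,20)
i=20: outside box; Z[20]=1 extend→box=[20,21)
i=21: outside box; Z[21]=0

[22, 0, 0, 0, 2, 0, 1, 2, 0, 2, 0, 0, 0, 0, 0, 1, 0, 0, 0, 1, 1, 0]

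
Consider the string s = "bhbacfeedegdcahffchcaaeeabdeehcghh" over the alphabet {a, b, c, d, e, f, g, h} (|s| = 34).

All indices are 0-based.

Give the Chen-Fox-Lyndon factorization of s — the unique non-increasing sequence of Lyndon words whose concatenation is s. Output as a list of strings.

["bh", "b", "acfeedegdcahffchc", "aaeeabdeehcghh"]

emit factor 1: 'bh' (i=0, period=2)
emit factor 2: 'b' (i=2, period=1)
emit factor 3: 'acfeedegdcahffchc' (i=3, period=17)
emit factor 4: 'aaeeabdeehcghh' (i=20, period=14)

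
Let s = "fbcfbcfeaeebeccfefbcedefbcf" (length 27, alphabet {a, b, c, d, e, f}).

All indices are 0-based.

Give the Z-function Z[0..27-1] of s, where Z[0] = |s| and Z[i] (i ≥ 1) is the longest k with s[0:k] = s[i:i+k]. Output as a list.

[27, 0, 0, 4, 0, 0, 1, 0, 0, 0, 0, 0, 0, 0, 0, 1, 0, 3, 0, 0, 0, 0, 0, 4, 0, 0, 1]

Z[0]=27
i=1: i≥r, start 0; Z[1]=0
i=2: i≥r, start 0; Z[2]=0
i=3: i≥r, start 0; Z[3]=4 extend→box=[3,7)
i=4: min(r-i=3, Z[1]=0)=0; Z[4]=0
i=5: min(r-i=2, Z[2]=0)=0; Z[5]=0
i=6: min(r-i=1, Z[3]=4)=1; Z[6]=1
i=7: i≥r, start 0; Z[7]=0
i=8: i≥r, start 0; Z[8]=0
i=9: i≥r, start 0; Z[9]=0
i=10: i≥r, start 0; Z[10]=0
i=11: i≥r, start 0; Z[11]=0
i=12: i≥r, start 0; Z[12]=0
i=13: i≥r, start 0; Z[13]=0
i=14: i≥r, start 0; Z[14]=0
i=15: i≥r, start 0; Z[15]=1 extend→box=[15,16)
i=16: i≥r, start 0; Z[16]=0
i=17: i≥r, start 0; Z[17]=3 extend→box=[17,20)
i=18: min(r-i=2, Z[1]=0)=0; Z[18]=0
i=19: min(r-i=1, Z[2]=0)=0; Z[19]=0
i=20: i≥r, start 0; Z[20]=0
i=21: i≥r, start 0; Z[21]=0
i=22: i≥r, start 0; Z[22]=0
i=23: i≥r, start 0; Z[23]=4 extend→box=[23,27)
i=24: min(r-i=3, Z[1]=0)=0; Z[24]=0
i=25: min(r-i=2, Z[2]=0)=0; Z[25]=0
i=26: min(r-i=1, Z[3]=4)=1; Z[26]=1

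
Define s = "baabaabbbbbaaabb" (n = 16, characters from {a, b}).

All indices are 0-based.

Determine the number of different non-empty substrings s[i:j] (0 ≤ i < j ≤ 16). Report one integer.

101

rank→(start, suffix):
  0 → (11, 'aaabb')
  1 → (1, 'aabaabbbbbaaabb')
  2 → (12, 'aabb')
  3 → (4, 'aabbbbbaaabb')
  4 → (2, 'abaabbbbbaaabb')
  5 → (13, 'abb')
  6 → (5, 'abbbbbaaabb')
  7 → (15, 'b')
  8 → (10, 'baaabb')
  9 → (0, 'baabaabbbbbaaabb')
  10 → (3, 'baabbbbbaaabb')
  11 → (14, 'bb')
  12 → (9, 'bbaaabb')
  13 → (8, 'bbbaaabb')
  14 → (7, 'bbbbaaabb')
  15 → (6, 'bbbbbaaabb')

SA = [11, 1, 12, 4, 2, 13, 5, 15, 10, 0, 3, 14, 9, 8, 7, 6]
i: (SA[i-1],SA[i]) lcp shared
  1: (11,1) 2 'aa'
  2: (1,12) 3 'aab'
  3: (12,4) 4 'aabb'
  4: (4,2) 1 'a'
  5: (2,13) 2 'ab'
  6: (13,5) 3 'abb'
  7: (5,15) 0 ''
  8: (15,10) 1 'b'
  9: (10,0) 3 'baa'
  10: (0,3) 4 'baab'
  11: (3,14) 1 'b'
  12: (14,9) 2 'bb'
  13: (9,8) 2 'bb'
  14: (8,7) 3 'bbb'
  15: (7,6) 4 'bbbb'

n(n+1)/2 = 16·17/2 = 136
Σ LCP = 0 + 2 + 3 + 4 + 1 + 2 + 3 + 0 + 1 + 3 + 4 + 1 + 2 + 2 + 3 + 4 = 35
distinct = 136 − 35 = 101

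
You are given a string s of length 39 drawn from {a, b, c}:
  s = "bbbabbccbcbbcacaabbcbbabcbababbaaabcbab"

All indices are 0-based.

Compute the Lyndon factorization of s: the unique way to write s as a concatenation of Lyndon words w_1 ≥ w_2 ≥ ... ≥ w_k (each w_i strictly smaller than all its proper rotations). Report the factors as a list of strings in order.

emit factor 1: 'b' (i=0, period=1)
emit factor 2: 'b' (i=1, period=1)
emit factor 3: 'b' (i=2, period=1)
emit factor 4: 'abbccbcbbcac' (i=3, period=12)
emit factor 5: 'aabbcbbabcbababb' (i=15, period=16)
emit factor 6: 'aaabcbab' (i=31, period=8)

["b", "b", "b", "abbccbcbbcac", "aabbcbbabcbababb", "aaabcbab"]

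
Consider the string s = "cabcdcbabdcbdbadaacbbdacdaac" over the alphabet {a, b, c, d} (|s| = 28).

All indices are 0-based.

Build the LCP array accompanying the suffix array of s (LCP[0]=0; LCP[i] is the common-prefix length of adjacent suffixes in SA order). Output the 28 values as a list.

[0, 3, 1, 2, 1, 2, 2, 1, 0, 2, 1, 1, 1, 2, 2, 0, 1, 1, 2, 2, 1, 2, 0, 4, 2, 1, 1, 3]

rank | idx | suffix
   0 |  25 | aac
   1 |  16 | aacbbdacdaac
   2 |   1 | abcdcbabdcbdbadaacbbdacdaac
   3 |   7 | abdcbdbadaacbbdacdaac
   4 |  26 | ac
   5 |  17 | acbbdacdaac
   6 |  22 | acdaac
   7 |  14 | adaacbbdacdaac
   8 |   6 | babdcbdbadaacbbdacdaac
   9 |  13 | badaacbbdacdaac
  10 |  19 | bbdacdaac
  11 |   2 | bcdcbabdcbdbadaacbbdacdaac
  12 |  20 | bdacdaac
  13 |  11 | bdbadaacbbdacdaac
  14 |   8 | bdcbdbadaacbbdacdaac
  15 |  27 | c
  16 |   0 | cabcdcbabdcbdbadaacbbdacdaac
  17 |   5 | cbabdcbdbadaacbbdacdaac
  18 |  18 | cbbdacdaac
  19 |  10 | cbdbadaacbbdacdaac
  20 |  23 | cdaac
  21 |   3 | cdcbabdcbdbadaacbbdacdaac
  22 |  24 | daac
  23 |  15 | daacbbdacdaac
  24 |  21 | dacdaac
  25 |  12 | dbadaacbbdacdaac
  26 |   4 | dcbabdcbdbadaacbbdacdaac
  27 |   9 | dcbdbadaacbbdacdaac

SA = [25, 16, 1, 7, 26, 17, 22, 14, 6, 13, 19, 2, 20, 11, 8, 27, 0, 5, 18, 10, 23, 3, 24, 15, 21, 12, 4, 9]
rank  pair      lcp
   1  s[25:],s[16:]  3  'aac'
   2  s[16:],s[1:]  1  'a'
   3  s[1:],s[7:]  2  'ab'
   4  s[7:],s[26:]  1  'a'
   5  s[26:],s[17:]  2  'ac'
   6  s[17:],s[22:]  2  'ac'
   7  s[22:],s[14:]  1  'a'
   8  s[14:],s[6:]  0  ''
   9  s[6:],s[13:]  2  'ba'
  10  s[13:],s[19:]  1  'b'
  11  s[19:],s[2:]  1  'b'
  12  s[2:],s[20:]  1  'b'
  13  s[20:],s[11:]  2  'bd'
  14  s[11:],s[8:]  2  'bd'
  15  s[8:],s[27:]  0  ''
  16  s[27:],s[0:]  1  'c'
  17  s[0:],s[5:]  1  'c'
  18  s[5:],s[18:]  2  'cb'
  19  s[18:],s[10:]  2  'cb'
  20  s[10:],s[23:]  1  'c'
  21  s[23:],s[3:]  2  'cd'
  22  s[3:],s[24:]  0  ''
  23  s[24:],s[15:]  4  'daac'
  24  s[15:],s[21:]  2  'da'
  25  s[21:],s[12:]  1  'd'
  26  s[12:],s[4:]  1  'd'
  27  s[4:],s[9:]  3  'dcb'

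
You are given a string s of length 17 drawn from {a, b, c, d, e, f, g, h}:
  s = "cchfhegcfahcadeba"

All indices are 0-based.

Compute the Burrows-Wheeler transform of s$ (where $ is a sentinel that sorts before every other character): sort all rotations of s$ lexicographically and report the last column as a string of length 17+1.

rank  rotation            last
    0  $cchfhegcfahcadeba  a
    1  a$cchfhegcfahcadeb  b
    2  adeba$cchfhegcfahc  c
    3  ahcadeba$cchfhegcf  f
    4  ba$cchfhegcfahcade  e
    5  cadeba$cchfhegcfah  h
    6  cchfhegcfahcadeba$  $
    7  cfahcadeba$cchfheg  g
    8  chfhegcfahcadeba$c  c
    9  deba$cchfhegcfahca  a
   10  eba$cchfhegcfahcad  d
   11  egcfahcadeba$cchfh  h
   12  fahcadeba$cchfhegc  c
   13  fhegcfahcadeba$cch  h
   14  gcfahcadeba$cchfhe  e
   15  hcadeba$cchfhegcfa  a
   16  hegcfahcadeba$cchf  f
   17  hfhegcfahcadeba$cc  c

abcfeh$gcadhcheafc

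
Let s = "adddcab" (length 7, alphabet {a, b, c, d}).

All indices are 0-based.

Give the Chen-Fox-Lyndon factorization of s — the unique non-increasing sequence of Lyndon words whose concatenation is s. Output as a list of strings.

emit factor 1: 'adddc' (i=0, period=5)
emit factor 2: 'ab' (i=5, period=2)

["adddc", "ab"]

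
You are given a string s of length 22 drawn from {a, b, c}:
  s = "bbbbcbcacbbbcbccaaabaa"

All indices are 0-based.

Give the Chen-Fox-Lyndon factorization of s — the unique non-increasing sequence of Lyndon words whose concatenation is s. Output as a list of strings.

["bbbbcbc", "acbbbcbcc", "aaab", "a", "a"]

emit factor 1: 'bbbbcbc' (i=0, period=7)
emit factor 2: 'acbbbcbcc' (i=7, period=9)
emit factor 3: 'aaab' (i=16, period=4)
emit factor 4: 'a' (i=20, period=1)
emit factor 5: 'a' (i=21, period=1)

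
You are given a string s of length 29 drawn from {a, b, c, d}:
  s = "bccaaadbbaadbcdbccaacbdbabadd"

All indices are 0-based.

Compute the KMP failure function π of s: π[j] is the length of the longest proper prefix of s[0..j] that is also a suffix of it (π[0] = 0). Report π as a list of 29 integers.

[0, 0, 0, 0, 0, 0, 0, 1, 1, 0, 0, 0, 1, 2, 0, 1, 2, 3, 4, 5, 0, 1, 0, 1, 0, 1, 0, 0, 0]

π[0] = 0
j=1 s[j]='c': π[1]=0 (border '')
j=2 s[j]='c': π[2]=0 (border '')
j=3 s[j]='a': π[3]=0 (border '')
j=4 s[j]='a': π[4]=0 (border '')
j=5 s[j]='a': π[5]=0 (border '')
j=6 s[j]='d': π[6]=0 (border '')
j=7 s[j]='b': π[7]=1 (border 'b')
j=8 s[j]='b': k: 1→0; π[8]=1 (border 'b')
j=9 s[j]='a': k: 1→0; π[9]=0 (border '')
j=10 s[j]='a': π[10]=0 (border '')
j=11 s[j]='d': π[11]=0 (border '')
j=12 s[j]='b': π[12]=1 (border 'b')
j=13 s[j]='c': π[13]=2 (border 'bc')
j=14 s[j]='d': k: 2→0; π[14]=0 (border '')
j=15 s[j]='b': π[15]=1 (border 'b')
j=16 s[j]='c': π[16]=2 (border 'bc')
j=17 s[j]='c': π[17]=3 (border 'bcc')
j=18 s[j]='a': π[18]=4 (border 'bcca')
j=19 s[j]='a': π[19]=5 (border 'bccaa')
j=20 s[j]='c': k: 5→0; π[20]=0 (border '')
j=21 s[j]='b': π[21]=1 (border 'b')
j=22 s[j]='d': k: 1→0; π[22]=0 (border '')
j=23 s[j]='b': π[23]=1 (border 'b')
j=24 s[j]='a': k: 1→0; π[24]=0 (border '')
j=25 s[j]='b': π[25]=1 (border 'b')
j=26 s[j]='a': k: 1→0; π[26]=0 (border '')
j=27 s[j]='d': π[27]=0 (border '')
j=28 s[j]='d': π[28]=0 (border '')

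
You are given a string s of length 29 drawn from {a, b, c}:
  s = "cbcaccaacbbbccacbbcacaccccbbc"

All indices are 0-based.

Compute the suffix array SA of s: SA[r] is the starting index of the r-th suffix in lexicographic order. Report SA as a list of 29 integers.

sorted suffixes:
  #0 SA[0]=6  'aacbbbccacbbcacaccccbbc'
  #1 SA[1]=19  'acaccccbbc'
  #2 SA[2]=7  'acbbbccacbbcacaccccbbc'
  #3 SA[3]=14  'acbbcacaccccbbc'
  #4 SA[4]=3  'accaacbbbccacbbcacaccccbbc'
  #5 SA[5]=21  'accccbbc'
  #6 SA[6]=9  'bbbccacbbcacaccccbbc'
  #7 SA[7]=26  'bbc'
  #8 SA[8]=16  'bbcacaccccbbc'
  #9 SA[9]=10  'bbccacbbcacaccccbbc'
  #10 SA[10]=27  'bc'
  #11 SA[11]=17  'bcacaccccbbc'
  #12 SA[12]=1  'bcaccaacbbbccacbbcacaccccbbc'
  #13 SA[13]=11  'bccacbbcacaccccbbc'
  #14 SA[14]=28  'c'
  #15 SA[15]=5  'caacbbbccacbbcacaccccbbc'
  #16 SA[16]=18  'cacaccccbbc'
  #17 SA[17]=13  'cacbbcacaccccbbc'
  #18 SA[18]=2  'caccaacbbbccacbbcacaccccbbc'
  #19 SA[19]=20  'caccccbbc'
  #20 SA[20]=8  'cbbbccacbbcacaccccbbc'
  #21 SA[21]=25  'cbbc'
  #22 SA[22]=15  'cbbcacaccccbbc'
  #23 SA[23]=0  'cbcaccaacbbbccacbbcacaccccbbc'
  #24 SA[24]=4  'ccaacbbbccacbbcacaccccbbc'
  #25 SA[25]=12  'ccacbbcacaccccbbc'
  #26 SA[26]=24  'ccbbc'
  #27 SA[27]=23  'cccbbc'
  #28 SA[28]=22  'ccccbbc'

[6, 19, 7, 14, 3, 21, 9, 26, 16, 10, 27, 17, 1, 11, 28, 5, 18, 13, 2, 20, 8, 25, 15, 0, 4, 12, 24, 23, 22]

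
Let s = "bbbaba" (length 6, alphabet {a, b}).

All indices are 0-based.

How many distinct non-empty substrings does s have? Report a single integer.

sorted suffixes:
  #0 SA[0]=5  'a'
  #1 SA[1]=3  'aba'
  #2 SA[2]=4  'ba'
  #3 SA[3]=2  'baba'
  #4 SA[4]=1  'bbaba'
  #5 SA[5]=0  'bbbaba'

SA = [5, 3, 4, 2, 1, 0]
rank  pair      lcp
   1  s[5:],s[3:]  1  'a'
   2  s[3:],s[4:]  0  ''
   3  s[4:],s[2:]  2  'ba'
   4  s[2:],s[1:]  1  'b'
   5  s[1:],s[0:]  2  'bb'

n(n+1)/2 = 6·7/2 = 21
Σ LCP = 0 + 1 + 0 + 2 + 1 + 2 = 6
distinct = 21 − 6 = 15

15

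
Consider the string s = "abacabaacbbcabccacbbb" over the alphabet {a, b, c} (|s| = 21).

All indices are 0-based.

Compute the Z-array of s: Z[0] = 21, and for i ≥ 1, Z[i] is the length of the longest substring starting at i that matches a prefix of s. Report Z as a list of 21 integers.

[21, 0, 1, 0, 3, 0, 1, 1, 0, 0, 0, 0, 2, 0, 0, 0, 1, 0, 0, 0, 0]

Z[0]=21
i=1: i≥r, start 0; Z[1]=0
i=2: i≥r, start 0; Z[2]=1 extend→box=[2,3)
i=3: i≥r, start 0; Z[3]=0
i=4: i≥r, start 0; Z[4]=3 extend→box=[4,7)
i=5: min(r-i=2, Z[1]=0)=0; Z[5]=0
i=6: min(r-i=1, Z[2]=1)=1; Z[6]=1
i=7: i≥r, start 0; Z[7]=1 extend→box=[7,8)
i=8: i≥r, start 0; Z[8]=0
i=9: i≥r, start 0; Z[9]=0
i=10: i≥r, start 0; Z[10]=0
i=11: i≥r, start 0; Z[11]=0
i=12: i≥r, start 0; Z[12]=2 extend→box=[12,14)
i=13: min(r-i=1, Z[1]=0)=0; Z[13]=0
i=14: i≥r, start 0; Z[14]=0
i=15: i≥r, start 0; Z[15]=0
i=16: i≥r, start 0; Z[16]=1 extend→box=[16,17)
i=17: i≥r, start 0; Z[17]=0
i=18: i≥r, start 0; Z[18]=0
i=19: i≥r, start 0; Z[19]=0
i=20: i≥r, start 0; Z[20]=0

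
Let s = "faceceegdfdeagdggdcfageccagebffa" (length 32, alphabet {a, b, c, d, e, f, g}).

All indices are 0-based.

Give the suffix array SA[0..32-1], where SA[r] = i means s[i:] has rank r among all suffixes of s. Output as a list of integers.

[31, 1, 12, 25, 20, 28, 24, 23, 2, 4, 18, 17, 10, 8, 14, 11, 27, 22, 3, 5, 6, 30, 0, 19, 9, 29, 16, 7, 13, 26, 21, 15]

sorted suffixes:
  #0 SA[0]=31  'a'
  #1 SA[1]=1  'aceceegdfdeagdggdcfageccagebffa'
  #2 SA[2]=12  'agdggdcfageccagebffa'
  #3 SA[3]=25  'agebffa'
  #4 SA[4]=20  'ageccagebffa'
  #5 SA[5]=28  'bffa'
  #6 SA[6]=24  'cagebffa'
  #7 SA[7]=23  'ccagebffa'
  #8 SA[8]=2  'ceceegdfdeagdggdcfageccagebffa'
  #9 SA[9]=4  'ceegdfdeagdggdcfageccagebffa'
  #10 SA[10]=18  'cfageccagebffa'
  #11 SA[11]=17  'dcfageccagebffa'
  #12 SA[12]=10  'deagdggdcfageccagebffa'
  #13 SA[13]=8  'dfdeagdggdcfageccagebffa'
  #14 SA[14]=14  'dggdcfageccagebffa'
  #15 SA[15]=11  'eagdggdcfageccagebffa'
  #16 SA[16]=27  'ebffa'
  #17 SA[17]=22  'eccagebffa'
  #18 SA[18]=3  'eceegdfdeagdggdcfageccagebffa'
  #19 SA[19]=5  'eegdfdeagdggdcfageccagebffa'
  #20 SA[20]=6  'egdfdeagdggdcfageccagebffa'
  #21 SA[21]=30  'fa'
  #22 SA[22]=0  'faceceegdfdeagdggdcfageccagebffa'
  #23 SA[23]=19  'fageccagebffa'
  #24 SA[24]=9  'fdeagdggdcfageccagebffa'
  #25 SA[25]=29  'ffa'
  #26 SA[26]=16  'gdcfageccagebffa'
  #27 SA[27]=7  'gdfdeagdggdcfageccagebffa'
  #28 SA[28]=13  'gdggdcfageccagebffa'
  #29 SA[29]=26  'gebffa'
  #30 SA[30]=21  'geccagebffa'
  #31 SA[31]=15  'ggdcfageccagebffa'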